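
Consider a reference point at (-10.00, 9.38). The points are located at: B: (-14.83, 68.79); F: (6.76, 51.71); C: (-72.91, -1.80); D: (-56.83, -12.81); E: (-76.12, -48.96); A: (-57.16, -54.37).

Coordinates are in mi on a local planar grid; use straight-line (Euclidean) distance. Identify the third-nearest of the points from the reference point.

Distance to each, sorted:
F: 45.5 mi
D: 51.8 mi
B: 59.6 mi
C: 63.9 mi
A: 79.3 mi
E: 88.2 mi
The third-nearest is B at 59.6 mi.

B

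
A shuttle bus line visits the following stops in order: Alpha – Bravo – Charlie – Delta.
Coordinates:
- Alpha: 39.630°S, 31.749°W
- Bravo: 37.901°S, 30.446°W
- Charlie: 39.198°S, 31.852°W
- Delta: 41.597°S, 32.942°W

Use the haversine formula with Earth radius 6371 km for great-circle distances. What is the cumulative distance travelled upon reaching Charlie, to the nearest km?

412 km

Leg distances:
Alpha→Bravo: 223.0 km  (cumulative 223.0 km)
Bravo→Charlie: 189.1 km  (cumulative 412.1 km)
Cumulative distance at Charlie ≈ 412 km.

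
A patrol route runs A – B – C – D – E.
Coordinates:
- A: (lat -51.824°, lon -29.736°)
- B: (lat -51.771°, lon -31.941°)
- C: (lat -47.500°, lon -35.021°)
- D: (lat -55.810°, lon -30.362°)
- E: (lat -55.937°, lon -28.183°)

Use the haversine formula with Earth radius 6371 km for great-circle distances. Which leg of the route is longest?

C–D

Leg distances:
A→B: 151.7 km
B→C: 524.0 km
C→D: 977.8 km
D→E: 136.7 km
The longest leg is C–D at 977.8 km.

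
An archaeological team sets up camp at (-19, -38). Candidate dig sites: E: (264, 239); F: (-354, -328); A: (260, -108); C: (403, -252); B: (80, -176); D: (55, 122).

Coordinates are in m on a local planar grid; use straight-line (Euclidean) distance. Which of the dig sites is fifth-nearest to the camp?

Distance to each, sorted:
B: 169.8 m
D: 176.3 m
A: 287.6 m
E: 396.0 m
F: 443.1 m
C: 473.2 m
The fifth-nearest is F at 443.1 m.

F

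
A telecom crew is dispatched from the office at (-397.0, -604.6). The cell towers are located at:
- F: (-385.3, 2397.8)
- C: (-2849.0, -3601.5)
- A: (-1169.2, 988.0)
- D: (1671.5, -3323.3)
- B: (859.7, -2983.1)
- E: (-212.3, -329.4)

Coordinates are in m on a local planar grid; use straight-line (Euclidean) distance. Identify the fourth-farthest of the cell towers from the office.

B

Distances from the office ((-397.0, -604.6)):
C: 3872.2 m
D: 3416.1 m
F: 3002.4 m
B: 2690.1 m
A: 1769.9 m
E: 331.4 m
The fourth-farthest is B at 2690.1 m.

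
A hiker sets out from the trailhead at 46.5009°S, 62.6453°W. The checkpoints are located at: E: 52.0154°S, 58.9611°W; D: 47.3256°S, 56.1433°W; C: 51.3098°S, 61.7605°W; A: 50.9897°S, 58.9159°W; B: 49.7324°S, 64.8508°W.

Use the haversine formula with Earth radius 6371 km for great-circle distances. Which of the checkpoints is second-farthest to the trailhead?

A

Distance to each, sorted:
E: 668.7 km
A: 569.0 km
C: 538.6 km
D: 502.2 km
B: 394.8 km
The second-farthest is A at 569.0 km.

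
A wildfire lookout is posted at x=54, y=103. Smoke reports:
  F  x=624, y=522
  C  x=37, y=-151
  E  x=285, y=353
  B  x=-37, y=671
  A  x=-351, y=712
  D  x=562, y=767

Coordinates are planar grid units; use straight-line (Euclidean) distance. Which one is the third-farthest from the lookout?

Distance to each, sorted:
D: 836.0
A: 731.4
F: 707.4
B: 575.2
E: 340.4
C: 254.6
The third-farthest is F at 707.4.

F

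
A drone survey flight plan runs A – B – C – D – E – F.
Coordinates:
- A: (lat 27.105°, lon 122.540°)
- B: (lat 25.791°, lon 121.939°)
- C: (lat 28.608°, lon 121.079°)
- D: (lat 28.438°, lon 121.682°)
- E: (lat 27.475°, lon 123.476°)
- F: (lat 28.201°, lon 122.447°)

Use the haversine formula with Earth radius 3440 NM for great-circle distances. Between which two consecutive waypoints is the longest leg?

B–C

Leg distances:
A→B: 85.2 NM
B→C: 175.3 NM
C→D: 33.4 NM
D→E: 111.3 NM
E→F: 69.9 NM
The longest leg is B–C at 175.3 NM.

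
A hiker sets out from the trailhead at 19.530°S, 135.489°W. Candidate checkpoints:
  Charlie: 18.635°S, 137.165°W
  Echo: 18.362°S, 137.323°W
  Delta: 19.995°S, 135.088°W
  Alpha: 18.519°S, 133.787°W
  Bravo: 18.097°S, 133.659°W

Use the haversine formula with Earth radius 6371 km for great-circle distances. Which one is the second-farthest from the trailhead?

Echo

Distance to each, sorted:
Bravo: 250.0 km
Echo: 232.5 km
Alpha: 211.3 km
Charlie: 202.3 km
Delta: 66.6 km
The second-farthest is Echo at 232.5 km.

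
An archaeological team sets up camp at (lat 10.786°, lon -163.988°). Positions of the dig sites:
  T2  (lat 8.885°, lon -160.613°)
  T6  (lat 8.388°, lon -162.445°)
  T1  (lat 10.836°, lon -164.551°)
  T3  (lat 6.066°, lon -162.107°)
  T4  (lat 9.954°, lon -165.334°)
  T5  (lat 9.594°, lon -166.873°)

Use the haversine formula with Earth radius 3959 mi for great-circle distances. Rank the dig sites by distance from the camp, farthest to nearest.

Distances from the camp:
T3 (lat 6.066°, lon -162.107°): 350.6 mi
T2 (lat 8.885°, lon -160.613°): 264.7 mi
T5 (lat 9.594°, lon -166.873°): 212.8 mi
T6 (lat 8.388°, lon -162.445°): 196.2 mi
T4 (lat 9.954°, lon -165.334°): 108.0 mi
T1 (lat 10.836°, lon -164.551°): 38.4 mi

T3, T2, T5, T6, T4, T1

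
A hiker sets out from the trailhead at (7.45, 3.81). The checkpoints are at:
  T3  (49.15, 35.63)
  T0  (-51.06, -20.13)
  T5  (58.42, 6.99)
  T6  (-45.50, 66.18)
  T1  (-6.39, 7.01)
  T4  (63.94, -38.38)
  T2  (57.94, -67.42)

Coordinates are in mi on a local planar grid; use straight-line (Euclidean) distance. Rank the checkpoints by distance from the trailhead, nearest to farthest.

Distances from the trailhead:
T1 (-6.39, 7.01): 14.2 mi
T5 (58.42, 6.99): 51.1 mi
T3 (49.15, 35.63): 52.5 mi
T0 (-51.06, -20.13): 63.2 mi
T4 (63.94, -38.38): 70.5 mi
T6 (-45.50, 66.18): 81.8 mi
T2 (57.94, -67.42): 87.3 mi

T1, T5, T3, T0, T4, T6, T2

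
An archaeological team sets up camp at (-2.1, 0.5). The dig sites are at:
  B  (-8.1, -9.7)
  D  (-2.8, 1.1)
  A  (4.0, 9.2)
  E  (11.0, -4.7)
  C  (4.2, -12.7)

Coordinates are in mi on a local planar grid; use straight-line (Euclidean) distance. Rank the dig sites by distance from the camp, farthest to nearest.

C, E, B, A, D

Distance from the camp at (-2.1, 0.5) to each:
C (4.2, -12.7): 14.6 mi
E (11.0, -4.7): 14.1 mi
B (-8.1, -9.7): 11.8 mi
A (4.0, 9.2): 10.6 mi
D (-2.8, 1.1): 0.9 mi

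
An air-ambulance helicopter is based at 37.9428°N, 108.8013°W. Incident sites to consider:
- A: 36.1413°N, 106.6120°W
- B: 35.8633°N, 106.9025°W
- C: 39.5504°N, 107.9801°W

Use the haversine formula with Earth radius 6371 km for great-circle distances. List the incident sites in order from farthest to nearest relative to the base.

B, A, C

Computing each great-circle distance from 37.9428°N, 108.8013°W:
B 35.8633°N, 106.9025°W: 286.3 km
A 36.1413°N, 106.6120°W: 279.1 km
C 39.5504°N, 107.9801°W: 192.4 km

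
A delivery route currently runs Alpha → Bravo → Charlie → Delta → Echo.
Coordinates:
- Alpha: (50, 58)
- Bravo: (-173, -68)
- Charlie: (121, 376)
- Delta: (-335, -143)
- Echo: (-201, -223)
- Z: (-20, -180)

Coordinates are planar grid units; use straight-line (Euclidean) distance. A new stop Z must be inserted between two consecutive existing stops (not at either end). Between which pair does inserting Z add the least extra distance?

Added distance for inserting Z between each consecutive pair:
Alpha–Bravo: 181.6
Bravo–Charlie: 230.7
Charlie–Delta: 199.9
Delta–Echo: 347.1
Smallest added distance is 181.6, inserting between Alpha and Bravo.

between Alpha and Bravo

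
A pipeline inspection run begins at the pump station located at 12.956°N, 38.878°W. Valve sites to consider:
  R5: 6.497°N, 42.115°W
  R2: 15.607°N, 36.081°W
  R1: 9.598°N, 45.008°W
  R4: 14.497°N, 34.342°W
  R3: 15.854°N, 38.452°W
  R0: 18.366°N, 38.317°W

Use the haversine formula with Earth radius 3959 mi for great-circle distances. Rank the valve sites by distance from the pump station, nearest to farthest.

R3, R2, R4, R0, R1, R5

Computing each great-circle distance from 12.956°N, 38.878°W:
R3 15.854°N, 38.452°W: 202.3 mi
R2 15.607°N, 36.081°W: 262.0 mi
R4 14.497°N, 34.342°W: 322.5 mi
R0 18.366°N, 38.317°W: 375.7 mi
R1 9.598°N, 45.008°W: 475.7 mi
R5 6.497°N, 42.115°W: 497.7 mi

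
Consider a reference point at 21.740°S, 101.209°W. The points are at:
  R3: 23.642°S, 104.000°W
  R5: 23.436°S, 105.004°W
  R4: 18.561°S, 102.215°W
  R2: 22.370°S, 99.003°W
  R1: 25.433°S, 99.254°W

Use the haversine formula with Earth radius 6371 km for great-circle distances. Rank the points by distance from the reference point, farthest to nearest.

Computing each great-circle distance from 21.740°S, 101.209°W:
R1 25.433°S, 99.254°W: 456.4 km
R5 23.436°S, 105.004°W: 432.8 km
R4 18.561°S, 102.215°W: 368.8 km
R3 23.642°S, 104.000°W: 355.9 km
R2 22.370°S, 99.003°W: 237.9 km

R1, R5, R4, R3, R2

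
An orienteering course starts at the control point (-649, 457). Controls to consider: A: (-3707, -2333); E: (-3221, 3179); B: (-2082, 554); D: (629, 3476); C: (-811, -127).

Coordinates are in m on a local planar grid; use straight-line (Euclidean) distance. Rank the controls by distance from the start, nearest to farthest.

C, B, D, E, A

Distance from the start at (-649, 457) to each:
C (-811, -127): 606.1 m
B (-2082, 554): 1436.3 m
D (629, 3476): 3278.4 m
E (-3221, 3179): 3744.9 m
A (-3707, -2333): 4139.5 m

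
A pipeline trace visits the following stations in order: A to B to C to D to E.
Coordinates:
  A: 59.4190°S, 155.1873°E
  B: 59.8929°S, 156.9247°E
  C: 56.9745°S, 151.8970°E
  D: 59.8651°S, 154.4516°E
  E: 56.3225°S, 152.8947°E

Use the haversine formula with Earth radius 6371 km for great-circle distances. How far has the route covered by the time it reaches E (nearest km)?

Leg distances:
A→B: 110.9 km  (cumulative 110.9 km)
B→C: 436.7 km  (cumulative 547.7 km)
C→D: 354.1 km  (cumulative 901.8 km)
D→E: 404.4 km  (cumulative 1306.1 km)
Cumulative distance at E ≈ 1306 km.

1306 km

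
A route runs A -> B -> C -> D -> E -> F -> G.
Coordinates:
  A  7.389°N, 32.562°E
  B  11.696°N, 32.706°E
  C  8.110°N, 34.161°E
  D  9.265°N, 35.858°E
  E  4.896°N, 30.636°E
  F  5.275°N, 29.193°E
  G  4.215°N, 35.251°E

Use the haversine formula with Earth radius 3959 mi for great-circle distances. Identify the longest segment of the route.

Leg distances:
A→B: 297.8 mi
B→C: 266.8 mi
C→D: 140.7 mi
D→E: 468.3 mi
E→F: 102.7 mi
F→G: 423.5 mi
The longest leg is D–E at 468.3 mi.

D–E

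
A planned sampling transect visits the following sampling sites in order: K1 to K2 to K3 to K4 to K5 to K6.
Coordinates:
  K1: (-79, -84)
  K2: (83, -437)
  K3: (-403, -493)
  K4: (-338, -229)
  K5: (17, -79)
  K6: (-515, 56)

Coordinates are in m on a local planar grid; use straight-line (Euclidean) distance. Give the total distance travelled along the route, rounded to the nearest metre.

2084 m

Leg distances:
K1→K2: 388.4 m  (cumulative 388.4 m)
K2→K3: 489.2 m  (cumulative 877.6 m)
K3→K4: 271.9 m  (cumulative 1149.5 m)
K4→K5: 385.4 m  (cumulative 1534.9 m)
K5→K6: 548.9 m  (cumulative 2083.7 m)
Total route length ≈ 2084 m.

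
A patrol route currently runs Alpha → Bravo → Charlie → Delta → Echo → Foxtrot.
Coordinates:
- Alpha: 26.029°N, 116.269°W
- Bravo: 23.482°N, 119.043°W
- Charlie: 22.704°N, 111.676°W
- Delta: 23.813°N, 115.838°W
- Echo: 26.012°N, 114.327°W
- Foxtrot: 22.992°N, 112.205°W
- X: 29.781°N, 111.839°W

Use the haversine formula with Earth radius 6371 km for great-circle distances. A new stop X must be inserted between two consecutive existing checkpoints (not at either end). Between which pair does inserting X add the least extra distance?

between Echo and Foxtrot

Added distance for inserting X between each consecutive pair:
Alpha–Bravo: 1205.7 km
Bravo–Charlie: 1029.8 km
Charlie–Delta: 1117.5 km
Delta–Echo: 970.1 km
Echo–Foxtrot: 842.4 km
Smallest added distance is 842.4 km, inserting between Echo and Foxtrot.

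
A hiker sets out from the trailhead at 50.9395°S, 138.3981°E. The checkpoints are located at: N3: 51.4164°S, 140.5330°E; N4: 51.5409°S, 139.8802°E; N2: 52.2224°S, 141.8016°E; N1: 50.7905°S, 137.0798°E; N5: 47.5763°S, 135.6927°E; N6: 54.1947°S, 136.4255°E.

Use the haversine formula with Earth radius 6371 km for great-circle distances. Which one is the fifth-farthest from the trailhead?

N4

Distances from the trailhead (50.9395°S, 138.3981°E):
N5: 422.3 km
N6: 385.7 km
N2: 275.0 km
N3: 158.0 km
N4: 122.9 km
N1: 94.0 km
The fifth-farthest is N4 at 122.9 km.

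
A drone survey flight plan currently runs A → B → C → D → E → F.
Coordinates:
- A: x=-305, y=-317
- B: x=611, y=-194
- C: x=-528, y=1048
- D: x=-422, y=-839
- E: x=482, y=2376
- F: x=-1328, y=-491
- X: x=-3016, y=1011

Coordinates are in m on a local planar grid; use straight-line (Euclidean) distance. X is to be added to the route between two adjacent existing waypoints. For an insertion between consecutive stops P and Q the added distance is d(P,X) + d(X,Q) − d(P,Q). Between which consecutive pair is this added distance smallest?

Added distance for inserting X between each consecutive pair:
A–B: 5916.5 m
B–C: 4625.0 m
C–D: 3784.4 m
D–E: 3601.3 m
E–F: 2623.9 m
Smallest added distance is 2623.9 m, inserting between E and F.

between E and F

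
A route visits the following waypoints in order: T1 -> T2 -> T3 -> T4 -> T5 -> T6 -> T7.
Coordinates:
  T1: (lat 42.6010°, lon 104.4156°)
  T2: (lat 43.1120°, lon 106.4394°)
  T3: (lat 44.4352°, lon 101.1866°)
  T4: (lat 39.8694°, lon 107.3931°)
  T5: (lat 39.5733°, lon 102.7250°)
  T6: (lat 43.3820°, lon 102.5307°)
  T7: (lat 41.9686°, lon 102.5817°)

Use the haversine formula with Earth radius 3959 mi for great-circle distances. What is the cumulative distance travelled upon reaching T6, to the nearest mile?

1346 mi

Leg distances:
T1→T2: 108.4 mi  (cumulative 108.4 mi)
T2→T3: 277.5 mi  (cumulative 385.9 mi)
T3→T4: 447.6 mi  (cumulative 833.6 mi)
T4→T5: 248.9 mi  (cumulative 1082.5 mi)
T5→T6: 263.4 mi  (cumulative 1345.8 mi)
Cumulative distance at T6 ≈ 1346 mi.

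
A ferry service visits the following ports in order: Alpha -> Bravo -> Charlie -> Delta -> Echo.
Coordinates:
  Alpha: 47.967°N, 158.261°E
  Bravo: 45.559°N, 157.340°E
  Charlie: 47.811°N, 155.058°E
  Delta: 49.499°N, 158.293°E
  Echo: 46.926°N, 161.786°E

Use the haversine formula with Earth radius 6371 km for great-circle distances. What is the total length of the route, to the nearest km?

1270 km

Leg distances:
Alpha→Bravo: 276.8 km  (cumulative 276.8 km)
Bravo→Charlie: 304.9 km  (cumulative 581.7 km)
Charlie→Delta: 302.8 km  (cumulative 884.5 km)
Delta→Echo: 385.7 km  (cumulative 1270.2 km)
Total route length ≈ 1270 km.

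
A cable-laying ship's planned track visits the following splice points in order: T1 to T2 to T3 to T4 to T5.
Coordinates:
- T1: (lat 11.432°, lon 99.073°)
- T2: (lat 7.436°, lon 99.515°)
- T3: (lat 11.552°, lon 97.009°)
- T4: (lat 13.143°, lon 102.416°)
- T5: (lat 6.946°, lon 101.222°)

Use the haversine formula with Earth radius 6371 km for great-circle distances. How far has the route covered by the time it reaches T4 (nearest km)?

1594 km

Leg distances:
T1→T2: 447.0 km  (cumulative 447.0 km)
T2→T3: 533.8 km  (cumulative 980.8 km)
T3→T4: 613.4 km  (cumulative 1594.2 km)
Cumulative distance at T4 ≈ 1594 km.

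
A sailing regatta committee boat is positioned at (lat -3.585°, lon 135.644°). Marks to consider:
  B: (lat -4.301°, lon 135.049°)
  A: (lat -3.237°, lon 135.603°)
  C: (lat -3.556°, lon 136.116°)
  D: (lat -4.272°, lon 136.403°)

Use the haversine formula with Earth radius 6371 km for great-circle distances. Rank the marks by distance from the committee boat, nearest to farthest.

Distances from the committee boat:
A (lat -3.237°, lon 135.603°): 39.0 km
C (lat -3.556°, lon 136.116°): 52.5 km
B (lat -4.301°, lon 135.049°): 103.4 km
D (lat -4.272°, lon 136.403°): 113.7 km

A, C, B, D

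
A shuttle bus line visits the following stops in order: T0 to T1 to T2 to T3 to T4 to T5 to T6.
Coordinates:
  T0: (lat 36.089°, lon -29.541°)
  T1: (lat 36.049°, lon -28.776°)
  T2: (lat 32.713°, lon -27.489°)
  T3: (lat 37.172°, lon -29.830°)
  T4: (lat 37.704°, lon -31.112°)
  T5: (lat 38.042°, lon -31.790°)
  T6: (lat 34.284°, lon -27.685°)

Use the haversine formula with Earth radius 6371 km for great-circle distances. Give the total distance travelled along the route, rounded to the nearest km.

1753 km

Leg distances:
T0→T1: 68.9 km  (cumulative 68.9 km)
T1→T2: 389.3 km  (cumulative 458.2 km)
T2→T3: 539.7 km  (cumulative 997.9 km)
T3→T4: 127.7 km  (cumulative 1125.6 km)
T4→T5: 70.4 km  (cumulative 1196.0 km)
T5→T6: 557.0 km  (cumulative 1753.0 km)
Total route length ≈ 1753 km.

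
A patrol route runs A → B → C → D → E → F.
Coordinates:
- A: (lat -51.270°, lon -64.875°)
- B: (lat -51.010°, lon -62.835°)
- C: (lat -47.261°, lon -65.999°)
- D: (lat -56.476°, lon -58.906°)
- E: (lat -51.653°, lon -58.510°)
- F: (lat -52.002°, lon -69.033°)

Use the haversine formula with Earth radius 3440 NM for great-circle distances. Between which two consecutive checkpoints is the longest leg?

Leg distances:
A→B: 78.4 NM
B→C: 257.1 NM
C→D: 611.8 NM
D→E: 289.9 NM
E→F: 390.7 NM
The longest leg is C–D at 611.8 NM.

C–D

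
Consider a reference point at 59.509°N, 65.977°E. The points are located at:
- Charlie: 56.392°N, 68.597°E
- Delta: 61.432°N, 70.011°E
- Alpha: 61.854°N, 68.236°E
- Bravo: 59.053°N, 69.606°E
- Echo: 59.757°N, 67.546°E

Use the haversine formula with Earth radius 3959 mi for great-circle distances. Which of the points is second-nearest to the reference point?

Bravo

Distances from the reference point (59.509°N, 65.977°E):
Echo: 57.4 mi
Bravo: 131.9 mi
Alpha: 179.1 mi
Delta: 191.1 mi
Charlie: 235.8 mi
The second-nearest is Bravo at 131.9 mi.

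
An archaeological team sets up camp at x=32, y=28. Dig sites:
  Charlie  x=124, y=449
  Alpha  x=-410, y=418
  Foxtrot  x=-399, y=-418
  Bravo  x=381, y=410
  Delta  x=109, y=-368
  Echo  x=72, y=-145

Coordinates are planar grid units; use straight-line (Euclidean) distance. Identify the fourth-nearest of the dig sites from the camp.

Distance to each, sorted:
Echo: 177.6
Delta: 403.4
Charlie: 430.9
Bravo: 517.4
Alpha: 589.5
Foxtrot: 620.2
The fourth-nearest is Bravo at 517.4.

Bravo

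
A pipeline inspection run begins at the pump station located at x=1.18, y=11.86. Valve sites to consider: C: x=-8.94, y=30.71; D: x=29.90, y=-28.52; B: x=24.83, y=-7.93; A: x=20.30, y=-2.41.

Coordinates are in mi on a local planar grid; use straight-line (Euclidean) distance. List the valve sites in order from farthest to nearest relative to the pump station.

Distances from the pump station:
D x=29.90, y=-28.52: 49.6 mi
B x=24.83, y=-7.93: 30.8 mi
A x=20.30, y=-2.41: 23.9 mi
C x=-8.94, y=30.71: 21.4 mi

D, B, A, C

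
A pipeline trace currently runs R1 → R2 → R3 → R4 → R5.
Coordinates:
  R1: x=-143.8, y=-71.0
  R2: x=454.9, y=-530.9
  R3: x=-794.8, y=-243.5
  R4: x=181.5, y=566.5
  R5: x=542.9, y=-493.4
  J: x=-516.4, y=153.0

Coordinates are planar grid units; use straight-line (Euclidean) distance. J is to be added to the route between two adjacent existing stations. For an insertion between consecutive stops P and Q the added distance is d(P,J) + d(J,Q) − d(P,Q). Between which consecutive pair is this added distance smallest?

between R3 and R4

Added distance for inserting J between each consecutive pair:
R1–R2: 867.7
R2–R3: 390.1
R3–R4: 27.1
R4–R5: 932.3
Smallest added distance is 27.1, inserting between R3 and R4.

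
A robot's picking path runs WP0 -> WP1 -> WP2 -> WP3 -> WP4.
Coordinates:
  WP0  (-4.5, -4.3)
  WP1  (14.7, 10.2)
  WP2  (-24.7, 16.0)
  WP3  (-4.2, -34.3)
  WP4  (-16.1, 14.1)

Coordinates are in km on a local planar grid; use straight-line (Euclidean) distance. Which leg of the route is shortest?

Leg distances:
WP0→WP1: 24.1 km
WP1→WP2: 39.8 km
WP2→WP3: 54.3 km
WP3→WP4: 49.8 km
The shortest leg is WP0–WP1 at 24.1 km.

WP0–WP1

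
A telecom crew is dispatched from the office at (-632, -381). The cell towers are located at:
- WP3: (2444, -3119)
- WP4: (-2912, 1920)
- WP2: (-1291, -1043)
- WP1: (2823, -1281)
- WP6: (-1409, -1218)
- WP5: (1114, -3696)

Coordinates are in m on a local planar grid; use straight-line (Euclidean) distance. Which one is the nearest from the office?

WP2

Distance to each, sorted:
WP2: 934.1 m
WP6: 1142.1 m
WP4: 3239.3 m
WP1: 3570.3 m
WP5: 3746.7 m
WP3: 4118.1 m
The nearest is WP2 at 934.1 m.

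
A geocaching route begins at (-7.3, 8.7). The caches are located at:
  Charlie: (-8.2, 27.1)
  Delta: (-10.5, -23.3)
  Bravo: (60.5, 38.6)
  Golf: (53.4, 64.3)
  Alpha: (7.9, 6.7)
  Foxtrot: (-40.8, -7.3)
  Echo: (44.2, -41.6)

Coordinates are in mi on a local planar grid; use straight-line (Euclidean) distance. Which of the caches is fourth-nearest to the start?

Foxtrot

Distance to each, sorted:
Alpha: 15.3 mi
Charlie: 18.4 mi
Delta: 32.2 mi
Foxtrot: 37.1 mi
Echo: 72.0 mi
Bravo: 74.1 mi
Golf: 82.3 mi
The fourth-nearest is Foxtrot at 37.1 mi.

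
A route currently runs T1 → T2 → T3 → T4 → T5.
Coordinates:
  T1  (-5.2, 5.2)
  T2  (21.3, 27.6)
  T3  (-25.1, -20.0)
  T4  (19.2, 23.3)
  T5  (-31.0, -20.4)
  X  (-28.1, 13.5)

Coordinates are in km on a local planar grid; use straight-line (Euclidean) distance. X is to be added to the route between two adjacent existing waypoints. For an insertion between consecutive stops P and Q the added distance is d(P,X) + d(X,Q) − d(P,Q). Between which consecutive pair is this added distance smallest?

Added distance for inserting X between each consecutive pair:
T1–T2: 41.0 km
T2–T3: 18.5 km
T3–T4: 20.0 km
T4–T5: 15.8 km
Smallest added distance is 15.8 km, inserting between T4 and T5.

between T4 and T5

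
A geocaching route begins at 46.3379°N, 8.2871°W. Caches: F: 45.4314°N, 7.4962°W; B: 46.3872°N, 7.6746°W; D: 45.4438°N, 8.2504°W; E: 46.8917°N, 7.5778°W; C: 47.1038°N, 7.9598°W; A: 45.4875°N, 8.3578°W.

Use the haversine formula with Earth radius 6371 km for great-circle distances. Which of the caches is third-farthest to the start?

Distances from the start (46.3379°N, 8.2871°W):
F: 117.9 km
D: 99.5 km
A: 94.7 km
C: 88.7 km
E: 82.0 km
B: 47.3 km
The third-farthest is A at 94.7 km.

A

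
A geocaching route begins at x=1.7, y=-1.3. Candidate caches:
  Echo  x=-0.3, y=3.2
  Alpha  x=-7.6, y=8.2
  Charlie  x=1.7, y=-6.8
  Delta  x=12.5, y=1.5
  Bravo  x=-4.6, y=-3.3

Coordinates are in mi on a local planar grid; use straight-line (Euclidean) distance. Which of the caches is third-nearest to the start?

Distance to each, sorted:
Echo: 4.9 mi
Charlie: 5.5 mi
Bravo: 6.6 mi
Delta: 11.2 mi
Alpha: 13.3 mi
The third-nearest is Bravo at 6.6 mi.

Bravo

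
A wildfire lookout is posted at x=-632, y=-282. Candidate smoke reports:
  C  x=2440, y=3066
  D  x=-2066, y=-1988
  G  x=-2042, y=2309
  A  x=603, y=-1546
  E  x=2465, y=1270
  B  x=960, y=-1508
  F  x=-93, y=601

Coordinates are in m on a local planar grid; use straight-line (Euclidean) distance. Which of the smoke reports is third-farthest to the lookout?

Distances from the lookout (x=-632, y=-282):
C: 4543.8 m
E: 3464.1 m
G: 2949.8 m
D: 2228.6 m
B: 2009.4 m
A: 1767.2 m
F: 1034.5 m
The third-farthest is G at 2949.8 m.

G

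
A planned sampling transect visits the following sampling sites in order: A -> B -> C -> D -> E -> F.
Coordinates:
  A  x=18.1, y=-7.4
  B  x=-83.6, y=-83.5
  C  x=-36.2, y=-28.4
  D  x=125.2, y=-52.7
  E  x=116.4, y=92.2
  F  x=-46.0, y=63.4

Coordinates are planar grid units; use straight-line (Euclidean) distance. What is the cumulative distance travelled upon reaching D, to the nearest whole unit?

363

Leg distances:
A→B: 127.0  (cumulative 127.0)
B→C: 72.7  (cumulative 199.7)
C→D: 163.2  (cumulative 362.9)
Cumulative distance at D ≈ 363.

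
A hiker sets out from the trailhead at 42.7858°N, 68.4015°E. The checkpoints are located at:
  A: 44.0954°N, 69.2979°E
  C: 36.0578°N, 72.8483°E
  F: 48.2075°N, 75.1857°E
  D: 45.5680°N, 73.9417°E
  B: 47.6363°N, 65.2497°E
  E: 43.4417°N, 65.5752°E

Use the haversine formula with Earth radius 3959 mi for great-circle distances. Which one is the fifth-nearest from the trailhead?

F

Distance to each, sorted:
A: 101.0 mi
E: 149.6 mi
D: 335.0 mi
B: 368.5 mi
F: 497.9 mi
C: 521.8 mi
The fifth-nearest is F at 497.9 mi.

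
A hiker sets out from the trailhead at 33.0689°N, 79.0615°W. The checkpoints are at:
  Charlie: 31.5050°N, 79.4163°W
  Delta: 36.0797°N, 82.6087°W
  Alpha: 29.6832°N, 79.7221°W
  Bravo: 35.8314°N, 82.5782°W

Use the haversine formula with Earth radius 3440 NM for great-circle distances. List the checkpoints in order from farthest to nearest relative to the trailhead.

Distance from the trailhead at 33.0689°N, 79.0615°W to each:
Delta 36.0797°N, 82.6087°W: 251.8 NM
Bravo 35.8314°N, 82.5782°W: 240.4 NM
Alpha 29.6832°N, 79.7221°W: 206.1 NM
Charlie 31.5050°N, 79.4163°W: 95.6 NM

Delta, Bravo, Alpha, Charlie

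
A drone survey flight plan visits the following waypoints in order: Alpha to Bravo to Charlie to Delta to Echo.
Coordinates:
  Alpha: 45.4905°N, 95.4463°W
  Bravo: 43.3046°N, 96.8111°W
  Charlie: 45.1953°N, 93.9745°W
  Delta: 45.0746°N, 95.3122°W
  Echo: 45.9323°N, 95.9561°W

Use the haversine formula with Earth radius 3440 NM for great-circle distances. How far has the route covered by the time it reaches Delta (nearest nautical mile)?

367 NM

Leg distances:
Alpha→Bravo: 143.7 NM  (cumulative 143.7 NM)
Bravo→Charlie: 166.6 NM  (cumulative 310.3 NM)
Charlie→Delta: 57.1 NM  (cumulative 367.4 NM)
Cumulative distance at Delta ≈ 367 NM.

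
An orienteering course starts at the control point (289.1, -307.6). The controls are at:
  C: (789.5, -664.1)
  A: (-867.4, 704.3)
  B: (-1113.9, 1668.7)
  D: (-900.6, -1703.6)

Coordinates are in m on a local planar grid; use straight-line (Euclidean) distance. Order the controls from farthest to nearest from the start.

B, D, A, C

Distances from the start:
B (-1113.9, 1668.7): 2423.7 m
D (-900.6, -1703.6): 1834.2 m
A (-867.4, 704.3): 1536.7 m
C (789.5, -664.1): 614.4 m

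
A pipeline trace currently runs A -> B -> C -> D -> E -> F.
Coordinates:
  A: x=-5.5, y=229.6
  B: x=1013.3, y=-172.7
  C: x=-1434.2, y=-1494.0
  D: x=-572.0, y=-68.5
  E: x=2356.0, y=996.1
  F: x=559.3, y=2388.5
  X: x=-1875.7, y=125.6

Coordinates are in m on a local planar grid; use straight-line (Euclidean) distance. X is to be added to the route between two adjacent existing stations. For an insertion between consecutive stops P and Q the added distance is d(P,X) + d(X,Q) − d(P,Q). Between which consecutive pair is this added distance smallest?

between C and D

Added distance for inserting X between each consecutive pair:
A–B: 3682.1 m
B–C: 1801.7 m
C–D: 1330.8 m
D–E: 2522.8 m
E–F: 5371.4 m
Smallest added distance is 1330.8 m, inserting between C and D.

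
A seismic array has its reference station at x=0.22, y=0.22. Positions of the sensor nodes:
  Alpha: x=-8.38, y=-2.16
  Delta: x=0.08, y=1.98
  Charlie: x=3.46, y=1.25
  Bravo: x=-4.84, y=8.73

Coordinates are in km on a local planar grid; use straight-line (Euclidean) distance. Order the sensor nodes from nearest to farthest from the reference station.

Distances from the reference station:
Delta x=0.08, y=1.98: 1.8 km
Charlie x=3.46, y=1.25: 3.4 km
Alpha x=-8.38, y=-2.16: 8.9 km
Bravo x=-4.84, y=8.73: 9.9 km

Delta, Charlie, Alpha, Bravo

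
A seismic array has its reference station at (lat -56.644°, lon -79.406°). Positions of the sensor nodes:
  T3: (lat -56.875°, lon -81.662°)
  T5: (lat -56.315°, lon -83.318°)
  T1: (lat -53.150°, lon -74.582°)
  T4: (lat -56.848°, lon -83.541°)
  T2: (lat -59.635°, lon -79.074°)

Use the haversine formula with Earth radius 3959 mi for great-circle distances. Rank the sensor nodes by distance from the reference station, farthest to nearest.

T1, T2, T4, T5, T3

Distance from the reference station at (lat -56.644°, lon -79.406°) to each:
T1 (lat -53.150°, lon -74.582°): 308.1 mi
T2 (lat -59.635°, lon -79.074°): 207.0 mi
T4 (lat -56.848°, lon -83.541°): 157.3 mi
T5 (lat -56.315°, lon -83.318°): 151.0 mi
T3 (lat -56.875°, lon -81.662°): 86.9 mi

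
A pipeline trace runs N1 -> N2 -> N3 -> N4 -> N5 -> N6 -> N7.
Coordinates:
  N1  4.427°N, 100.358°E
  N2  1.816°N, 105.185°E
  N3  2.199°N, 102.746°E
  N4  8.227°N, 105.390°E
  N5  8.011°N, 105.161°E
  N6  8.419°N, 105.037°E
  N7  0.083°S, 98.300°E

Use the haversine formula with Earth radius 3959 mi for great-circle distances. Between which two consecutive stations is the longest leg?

Leg distances:
N1→N2: 378.7 mi
N2→N3: 170.5 mi
N3→N4: 454.5 mi
N4→N5: 21.6 mi
N5→N6: 29.4 mi
N6→N7: 748.5 mi
The longest leg is N6–N7 at 748.5 mi.

N6–N7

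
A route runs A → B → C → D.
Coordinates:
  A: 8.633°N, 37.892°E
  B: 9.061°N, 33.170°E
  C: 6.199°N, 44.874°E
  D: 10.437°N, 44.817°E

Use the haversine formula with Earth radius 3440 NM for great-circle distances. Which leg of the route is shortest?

C–D

Leg distances:
A→B: 281.3 NM
B→C: 717.3 NM
C→D: 254.5 NM
The shortest leg is C–D at 254.5 NM.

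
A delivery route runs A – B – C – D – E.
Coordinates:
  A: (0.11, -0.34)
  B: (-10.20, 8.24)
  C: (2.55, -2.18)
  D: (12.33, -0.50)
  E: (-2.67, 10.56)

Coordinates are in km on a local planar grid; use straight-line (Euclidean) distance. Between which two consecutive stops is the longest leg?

D–E

Leg distances:
A→B: 13.4 km
B→C: 16.5 km
C→D: 9.9 km
D→E: 18.6 km
The longest leg is D–E at 18.6 km.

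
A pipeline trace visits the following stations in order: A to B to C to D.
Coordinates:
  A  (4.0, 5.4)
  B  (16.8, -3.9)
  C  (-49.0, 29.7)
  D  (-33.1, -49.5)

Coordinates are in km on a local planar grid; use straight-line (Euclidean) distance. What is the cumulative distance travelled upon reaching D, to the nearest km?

Leg distances:
A→B: 15.8 km  (cumulative 15.8 km)
B→C: 73.9 km  (cumulative 89.7 km)
C→D: 80.8 km  (cumulative 170.5 km)
Cumulative distance at D ≈ 170 km.

170 km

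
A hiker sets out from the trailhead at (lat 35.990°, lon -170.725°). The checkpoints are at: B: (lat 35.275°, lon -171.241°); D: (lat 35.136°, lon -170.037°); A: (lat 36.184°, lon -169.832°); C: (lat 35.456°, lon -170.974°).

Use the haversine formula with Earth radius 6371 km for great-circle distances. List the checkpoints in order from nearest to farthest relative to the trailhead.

Computing each great-circle distance from (lat 35.990°, lon -170.725°):
C (lat 35.456°, lon -170.974°): 63.5 km
A (lat 36.184°, lon -169.832°): 83.1 km
B (lat 35.275°, lon -171.241°): 92.2 km
D (lat 35.136°, lon -170.037°): 113.5 km

C, A, B, D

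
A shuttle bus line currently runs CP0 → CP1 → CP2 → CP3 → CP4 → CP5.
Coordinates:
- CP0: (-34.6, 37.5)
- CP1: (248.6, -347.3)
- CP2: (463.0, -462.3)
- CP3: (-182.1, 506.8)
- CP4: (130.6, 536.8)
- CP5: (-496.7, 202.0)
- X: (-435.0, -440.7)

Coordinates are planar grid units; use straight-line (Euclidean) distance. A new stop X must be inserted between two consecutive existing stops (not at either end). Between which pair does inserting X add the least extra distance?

between CP2 and CP3

Added distance for inserting X between each consecutive pair:
CP0–CP1: 835.9
CP1–CP2: 1344.9
CP2–CP3: 714.8
CP3–CP4: 1795.9
CP4–CP5: 1063.9
Smallest added distance is 714.8, inserting between CP2 and CP3.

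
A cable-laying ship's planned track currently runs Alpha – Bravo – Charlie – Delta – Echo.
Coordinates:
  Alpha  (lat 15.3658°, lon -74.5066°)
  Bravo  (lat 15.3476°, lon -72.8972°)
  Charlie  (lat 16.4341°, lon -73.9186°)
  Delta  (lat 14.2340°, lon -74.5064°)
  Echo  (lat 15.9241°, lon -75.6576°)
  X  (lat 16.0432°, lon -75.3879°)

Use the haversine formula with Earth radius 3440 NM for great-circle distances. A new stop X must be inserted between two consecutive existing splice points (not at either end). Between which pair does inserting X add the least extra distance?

between Delta and Echo

Added distance for inserting X between each consecutive pair:
Alpha–Bravo: 121.9 NM
Bravo–Charlie: 149.8 NM
Charlie–Delta: 71.5 NM
Delta–Echo: 15.7 NM
Smallest added distance is 15.7 NM, inserting between Delta and Echo.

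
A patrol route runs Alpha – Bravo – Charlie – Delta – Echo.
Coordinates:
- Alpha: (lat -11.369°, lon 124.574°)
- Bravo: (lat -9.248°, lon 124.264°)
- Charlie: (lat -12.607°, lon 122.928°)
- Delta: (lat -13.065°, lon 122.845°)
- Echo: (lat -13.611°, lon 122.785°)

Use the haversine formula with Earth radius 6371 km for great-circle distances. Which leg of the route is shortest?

Leg distances:
Alpha→Bravo: 238.3 km
Bravo→Charlie: 401.0 km
Charlie→Delta: 51.7 km
Delta→Echo: 61.1 km
The shortest leg is Charlie–Delta at 51.7 km.

Charlie–Delta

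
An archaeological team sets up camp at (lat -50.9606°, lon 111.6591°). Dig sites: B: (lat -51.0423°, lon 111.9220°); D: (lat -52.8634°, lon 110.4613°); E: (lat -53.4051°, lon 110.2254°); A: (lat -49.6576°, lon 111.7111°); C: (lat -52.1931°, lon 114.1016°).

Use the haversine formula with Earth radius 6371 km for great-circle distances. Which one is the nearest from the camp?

Distance to each, sorted:
B: 20.5 km
A: 144.9 km
C: 217.4 km
D: 227.0 km
E: 288.8 km
The nearest is B at 20.5 km.

B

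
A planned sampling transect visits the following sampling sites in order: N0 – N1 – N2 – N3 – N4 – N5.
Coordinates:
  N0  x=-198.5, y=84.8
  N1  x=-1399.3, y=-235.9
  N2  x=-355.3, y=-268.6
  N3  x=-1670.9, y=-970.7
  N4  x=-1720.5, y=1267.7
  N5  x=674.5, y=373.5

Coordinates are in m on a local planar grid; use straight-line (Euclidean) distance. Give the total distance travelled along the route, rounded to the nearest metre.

8574 m

Leg distances:
N0→N1: 1242.9 m  (cumulative 1242.9 m)
N1→N2: 1044.5 m  (cumulative 2287.4 m)
N2→N3: 1491.2 m  (cumulative 3778.6 m)
N3→N4: 2238.9 m  (cumulative 6017.6 m)
N4→N5: 2556.5 m  (cumulative 8574.1 m)
Total route length ≈ 8574 m.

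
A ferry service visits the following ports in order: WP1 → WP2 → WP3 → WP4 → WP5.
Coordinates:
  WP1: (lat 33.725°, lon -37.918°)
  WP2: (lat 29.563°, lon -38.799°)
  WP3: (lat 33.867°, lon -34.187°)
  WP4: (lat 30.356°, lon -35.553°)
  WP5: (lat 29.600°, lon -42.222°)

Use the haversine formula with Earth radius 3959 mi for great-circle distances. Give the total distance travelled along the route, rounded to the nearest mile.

Leg distances:
WP1→WP2: 292.2 mi  (cumulative 292.2 mi)
WP2→WP3: 402.3 mi  (cumulative 694.5 mi)
WP3→WP4: 255.4 mi  (cumulative 949.9 mi)
WP4→WP5: 402.5 mi  (cumulative 1352.4 mi)
Total route length ≈ 1352 mi.

1352 mi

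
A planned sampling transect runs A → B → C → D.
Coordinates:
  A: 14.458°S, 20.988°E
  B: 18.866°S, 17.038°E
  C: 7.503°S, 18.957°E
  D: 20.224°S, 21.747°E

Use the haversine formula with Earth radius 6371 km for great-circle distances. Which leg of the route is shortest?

A–B

Leg distances:
A→B: 645.9 km
B→C: 1280.4 km
C→D: 1446.1 km
The shortest leg is A–B at 645.9 km.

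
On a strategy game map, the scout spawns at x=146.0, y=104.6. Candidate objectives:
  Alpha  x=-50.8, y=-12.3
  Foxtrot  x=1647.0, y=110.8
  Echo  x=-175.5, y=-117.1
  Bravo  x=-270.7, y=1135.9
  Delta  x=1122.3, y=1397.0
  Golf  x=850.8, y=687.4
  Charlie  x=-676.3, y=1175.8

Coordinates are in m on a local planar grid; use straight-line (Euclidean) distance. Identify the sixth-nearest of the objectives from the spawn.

Distances from the spawn (x=146.0, y=104.6):
Alpha: 228.9 m
Echo: 390.5 m
Golf: 914.5 m
Bravo: 1112.3 m
Charlie: 1350.4 m
Foxtrot: 1501.0 m
Delta: 1619.7 m
The sixth-nearest is Foxtrot at 1501.0 m.

Foxtrot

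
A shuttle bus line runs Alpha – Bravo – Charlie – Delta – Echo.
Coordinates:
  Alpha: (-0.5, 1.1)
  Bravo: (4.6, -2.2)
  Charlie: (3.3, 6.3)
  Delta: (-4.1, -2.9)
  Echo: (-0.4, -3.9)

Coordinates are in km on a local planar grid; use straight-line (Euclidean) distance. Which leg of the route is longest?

Leg distances:
Alpha→Bravo: 6.1 km
Bravo→Charlie: 8.6 km
Charlie→Delta: 11.8 km
Delta→Echo: 3.8 km
The longest leg is Charlie–Delta at 11.8 km.

Charlie–Delta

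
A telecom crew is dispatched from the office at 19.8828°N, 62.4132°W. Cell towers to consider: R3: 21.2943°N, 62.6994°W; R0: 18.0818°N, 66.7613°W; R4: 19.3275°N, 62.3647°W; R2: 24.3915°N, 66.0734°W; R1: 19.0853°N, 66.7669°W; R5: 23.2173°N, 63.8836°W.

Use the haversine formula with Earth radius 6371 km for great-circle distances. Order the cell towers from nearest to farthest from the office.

Computing each great-circle distance from 19.8828°N, 62.4132°W:
R4 19.3275°N, 62.3647°W: 62.0 km
R3 21.2943°N, 62.6994°W: 159.8 km
R5 23.2173°N, 63.8836°W: 400.7 km
R1 19.0853°N, 66.7669°W: 464.9 km
R0 18.0818°N, 66.7613°W: 499.1 km
R2 24.3915°N, 66.0734°W: 627.2 km

R4, R3, R5, R1, R0, R2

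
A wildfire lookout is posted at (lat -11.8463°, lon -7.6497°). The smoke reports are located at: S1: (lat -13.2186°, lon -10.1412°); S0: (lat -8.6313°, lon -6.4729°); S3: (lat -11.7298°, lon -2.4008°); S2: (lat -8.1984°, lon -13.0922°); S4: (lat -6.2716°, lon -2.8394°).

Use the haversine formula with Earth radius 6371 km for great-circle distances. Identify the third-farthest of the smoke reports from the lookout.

S3

Distance to each, sorted:
S4: 814.3 km
S2: 720.8 km
S3: 571.5 km
S0: 380.0 km
S1: 310.5 km
The third-farthest is S3 at 571.5 km.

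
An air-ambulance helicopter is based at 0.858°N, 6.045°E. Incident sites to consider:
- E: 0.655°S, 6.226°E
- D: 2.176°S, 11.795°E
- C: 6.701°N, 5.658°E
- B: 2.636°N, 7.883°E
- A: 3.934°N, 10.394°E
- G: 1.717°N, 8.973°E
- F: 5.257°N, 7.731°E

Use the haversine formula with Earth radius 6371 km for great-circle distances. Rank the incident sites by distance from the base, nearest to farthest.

E, B, G, F, A, C, D

Distances from the base:
E 0.655°S, 6.226°E: 169.4 km
B 2.636°N, 7.883°E: 284.3 km
G 1.717°N, 8.973°E: 339.2 km
F 5.257°N, 7.731°E: 523.7 km
A 3.934°N, 10.394°E: 591.9 km
C 6.701°N, 5.658°E: 651.1 km
D 2.176°S, 11.795°E: 722.8 km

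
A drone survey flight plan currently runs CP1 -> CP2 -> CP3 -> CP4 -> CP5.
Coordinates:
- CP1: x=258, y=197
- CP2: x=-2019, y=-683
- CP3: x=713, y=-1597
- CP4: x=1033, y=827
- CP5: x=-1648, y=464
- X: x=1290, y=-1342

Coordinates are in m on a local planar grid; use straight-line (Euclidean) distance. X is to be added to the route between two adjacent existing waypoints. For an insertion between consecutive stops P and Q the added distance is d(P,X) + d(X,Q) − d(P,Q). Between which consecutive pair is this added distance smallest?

Added distance for inserting X between each consecutive pair:
CP1–CP2: 2785.8 m
CP2–CP3: 1124.0 m
CP3–CP4: 370.0 m
CP4–CP5: 2927.4 m
Smallest added distance is 370.0 m, inserting between CP3 and CP4.

between CP3 and CP4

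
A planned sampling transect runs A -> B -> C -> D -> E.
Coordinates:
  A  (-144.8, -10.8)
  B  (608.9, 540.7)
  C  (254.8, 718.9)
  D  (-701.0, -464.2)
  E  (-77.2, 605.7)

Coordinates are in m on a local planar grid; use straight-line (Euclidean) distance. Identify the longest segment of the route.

C–D

Leg distances:
A→B: 933.9 m
B→C: 396.4 m
C→D: 1520.9 m
D→E: 1238.5 m
The longest leg is C–D at 1520.9 m.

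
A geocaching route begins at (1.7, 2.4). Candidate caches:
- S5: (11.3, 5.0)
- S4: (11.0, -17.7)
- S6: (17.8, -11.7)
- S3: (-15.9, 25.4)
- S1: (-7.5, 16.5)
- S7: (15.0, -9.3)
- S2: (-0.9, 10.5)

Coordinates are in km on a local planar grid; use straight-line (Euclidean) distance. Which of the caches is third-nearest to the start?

Distance to each, sorted:
S2: 8.5 km
S5: 9.9 km
S1: 16.8 km
S7: 17.7 km
S6: 21.4 km
S4: 22.1 km
S3: 29.0 km
The third-nearest is S1 at 16.8 km.

S1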